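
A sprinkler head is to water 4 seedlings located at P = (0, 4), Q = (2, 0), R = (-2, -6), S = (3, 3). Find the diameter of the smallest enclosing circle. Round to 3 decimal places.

The minimum enclosing circle of a finite set is fixed by two of the points (as a diameter) or three (as a circumcircle).
The minimum enclosing circle is determined by three boundary points: P, R, S.
Their circumcentre is (-0.0625, -1.1875) with r² = 26.9140625.
The farthest remaining point Q is at distance² 5.6640625 ≤ 26.9140625.
Diameter = 2r = 2√(26.9140625) ≈ 10.376.

10.376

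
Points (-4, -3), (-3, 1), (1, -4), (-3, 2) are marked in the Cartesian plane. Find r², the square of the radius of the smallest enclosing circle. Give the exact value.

13

By Welzl's lemma the MEC is supported by two points (diametrically opposite) or three points (on a circumcircle).
The farthest pair is (1, -4)–(-3, 2) with squared distance 52. The circle on this segment as diameter has centre (-1, -1) and r² = 52/4 = 13.
Check (-4, -3): distance² to centre = 13 ≤ 13, so it lies inside.
All remaining points lie in this disk, and no smaller disk contains both endpoints, so this is the minimum enclosing circle.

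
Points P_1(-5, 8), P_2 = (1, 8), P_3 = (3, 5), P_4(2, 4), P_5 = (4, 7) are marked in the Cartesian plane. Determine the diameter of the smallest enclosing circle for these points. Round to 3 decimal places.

9.055

A smallest enclosing disk is always determined by at most three of the input points on its boundary.
The farthest pair is P_1–P_5 with squared distance 82. The circle on this segment as diameter has centre (-0.5, 7.5) and r² = 82/4 = 20.5.
Check P_2: distance² to centre = 2.5 ≤ 20.5, so it lies inside.
All remaining points lie in this disk, and no smaller disk contains both endpoints, so this is the minimum enclosing circle.
Diameter = 2r = 2√(20.5) ≈ 9.055.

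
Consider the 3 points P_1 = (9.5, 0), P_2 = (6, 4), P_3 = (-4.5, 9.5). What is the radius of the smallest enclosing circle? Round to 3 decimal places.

Side lengths²: P_1P_2² = 28.25, P_1P_3² = 286.25, P_2P_3² = 140.5.
Since P_1P_3² = 286.25 ≥ 140.5 + 28.25 = 168.75, the angle opposite P_1P_3 is not acute, so the smallest enclosing circle has P_1P_3 as diameter.
Centre = midpoint of P_1P_3 = (2.5, 4.75), r² = 286.25/4 = 71.5625.
r = √(71.5625) ≈ 8.459.

8.459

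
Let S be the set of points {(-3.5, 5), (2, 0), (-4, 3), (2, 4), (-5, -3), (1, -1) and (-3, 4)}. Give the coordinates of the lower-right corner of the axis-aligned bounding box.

x-range [-5, 2], y-range [-3, 5].
The lower-right corner is (2, -3).

(2, -3)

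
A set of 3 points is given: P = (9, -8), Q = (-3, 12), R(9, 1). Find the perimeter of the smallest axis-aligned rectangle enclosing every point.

64

Width = max x − min x = 9 − (-3) = 12.
Height = max y − min y = 12 − (-8) = 20.
Perimeter = 2(12 + 20) = 64.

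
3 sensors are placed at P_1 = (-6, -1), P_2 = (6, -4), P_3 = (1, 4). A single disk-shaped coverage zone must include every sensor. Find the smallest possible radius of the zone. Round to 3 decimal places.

6.196

Side lengths²: P_1P_2² = 153, P_1P_3² = 74, P_2P_3² = 89.
Since P_1P_2² = 153 < 89 + 74 = 163, the triangle is acute, so the smallest enclosing circle is the circumcircle.
Circumcentre = (5/54, -115/54), r² = 55981/1458.
r = √(55981/1458) ≈ 6.196.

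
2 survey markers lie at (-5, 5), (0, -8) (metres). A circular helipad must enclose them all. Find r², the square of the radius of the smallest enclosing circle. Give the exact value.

48.5

The smallest circle enclosing two points has them as diameter endpoints.
Centre = midpoint = (-2.5, -1.5); r² = |(-5, 5)−(0, -8)|²/4 = 194/4 = 48.5.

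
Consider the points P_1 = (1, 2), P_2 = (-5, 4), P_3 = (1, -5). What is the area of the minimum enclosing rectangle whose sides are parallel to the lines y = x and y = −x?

52.5

In coordinates u = x + y, v = x − y the rectangle is axis-aligned; the map (x,y)→(u,v) scales areas by 2.
u-values: 3, -1, -4; range = 3 − (-4) = 7.
v-values: -1, -9, 6; range = 6 − (-9) = 15.
Area = (7 × 15) / 2 = 52.5.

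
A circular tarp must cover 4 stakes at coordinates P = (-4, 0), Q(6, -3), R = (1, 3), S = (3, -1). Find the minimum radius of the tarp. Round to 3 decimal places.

5.220

The farthest pair is P–Q with squared distance 109. The circle on this segment as diameter has centre (1, -1.5) and r² = 109/4 = 27.25.
Check R: distance² to centre = 20.25 ≤ 27.25, so it lies inside.
All remaining points lie in this disk, and no smaller disk contains both endpoints, so this is the minimum enclosing circle.
r = √(27.25) ≈ 5.220.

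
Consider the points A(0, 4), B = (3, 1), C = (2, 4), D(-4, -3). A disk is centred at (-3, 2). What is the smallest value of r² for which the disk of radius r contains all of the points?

The required radius is the distance from (-3, 2) to the farthest point.
Squared distances: 13, 37, 29, 26.
Maximum is 37, attained at B.

37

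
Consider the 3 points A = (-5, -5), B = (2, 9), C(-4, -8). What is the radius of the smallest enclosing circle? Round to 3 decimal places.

9.014

Side lengths²: AB² = 245, AC² = 10, BC² = 325.
Since BC² = 325 ≥ 245 + 10 = 255, the angle opposite BC is not acute, so the smallest enclosing circle has BC as diameter.
Centre = midpoint of BC = (-1, 0.5), r² = 325/4 = 81.25.
r = √(81.25) ≈ 9.014.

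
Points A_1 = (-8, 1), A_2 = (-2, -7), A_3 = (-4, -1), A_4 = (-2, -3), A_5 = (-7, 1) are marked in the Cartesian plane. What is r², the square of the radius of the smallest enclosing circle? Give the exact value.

The minimum enclosing circle of a finite set is fixed by two of the points (as a diameter) or three (as a circumcircle).
The farthest pair is A_1–A_2 with squared distance 100. The circle on this segment as diameter has centre (-5, -3) and r² = 100/4 = 25.
Check A_3: distance² to centre = 5 ≤ 25, so it lies inside.
All remaining points lie in this disk, and no smaller disk contains both endpoints, so this is the minimum enclosing circle.

25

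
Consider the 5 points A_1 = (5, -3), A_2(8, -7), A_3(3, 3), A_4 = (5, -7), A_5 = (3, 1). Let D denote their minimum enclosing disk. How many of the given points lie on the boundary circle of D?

A smallest enclosing disk is always determined by at most three of the input points on its boundary.
The farthest pair is A_2–A_3 with squared distance 125. The circle on this segment as diameter has centre (5.5, -2) and r² = 125/4 = 31.25.
Check A_1: distance² to centre = 1.25 ≤ 31.25, so it lies inside.
All remaining points lie in this disk, and no smaller disk contains both endpoints, so this is the minimum enclosing circle.
The points at distance exactly r from the centre are A_2, A_3 — 2 points.

2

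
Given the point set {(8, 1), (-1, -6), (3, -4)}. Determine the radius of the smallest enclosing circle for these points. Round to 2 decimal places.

5.70

Call the three points A, B, C in the order given.
Side lengths²: AB² = 130, AC² = 50, BC² = 20.
Since AB² = 130 ≥ 50 + 20 = 70, the angle opposite AB is not acute, so the smallest enclosing circle has AB as diameter.
Centre = midpoint of AB = (3.5, -2.5), r² = 130/4 = 32.5.
r = √(32.5) ≈ 5.70.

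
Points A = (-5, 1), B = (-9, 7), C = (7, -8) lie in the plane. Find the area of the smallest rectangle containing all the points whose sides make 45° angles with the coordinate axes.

In coordinates u = x + y, v = x − y the rectangle is axis-aligned; the map (x,y)→(u,v) scales areas by 2.
u-values: -4, -2, -1; range = -1 − (-4) = 3.
v-values: -6, -16, 15; range = 15 − (-16) = 31.
Area = (3 × 31) / 2 = 46.5.

46.5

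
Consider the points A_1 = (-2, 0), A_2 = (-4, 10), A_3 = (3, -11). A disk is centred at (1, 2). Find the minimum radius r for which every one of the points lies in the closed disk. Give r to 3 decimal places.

13.153

The required radius is the distance from (1, 2) to the farthest point.
Squared distances: 13, 89, 173.
Maximum is 173, attained at A_3.
r = √173 ≈ 13.153.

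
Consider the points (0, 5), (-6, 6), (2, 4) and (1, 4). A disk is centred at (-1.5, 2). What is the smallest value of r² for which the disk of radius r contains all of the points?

36.25

The required radius is the distance from (-1.5, 2) to the farthest point.
Squared distances: 11.25, 36.25, 16.25, 10.25.
Maximum is 36.25, attained at (-6, 6).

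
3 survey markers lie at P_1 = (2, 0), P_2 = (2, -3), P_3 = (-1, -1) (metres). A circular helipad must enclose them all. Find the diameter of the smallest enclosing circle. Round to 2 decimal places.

Side lengths²: P_1P_2² = 9, P_1P_3² = 10, P_2P_3² = 13.
Since P_2P_3² = 13 < 10 + 9 = 19, the triangle is acute, so the smallest enclosing circle is the circumcircle.
Circumcentre = (5/6, -1.5), r² = 65/18.
Diameter = 2r = 2√(65/18) ≈ 3.80.

3.80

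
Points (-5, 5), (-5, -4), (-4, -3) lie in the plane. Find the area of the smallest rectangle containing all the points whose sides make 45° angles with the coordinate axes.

40.5

In coordinates u = x + y, v = x − y the rectangle is axis-aligned; the map (x,y)→(u,v) scales areas by 2.
u-values: 0, -9, -7; range = 0 − (-9) = 9.
v-values: -10, -1, -1; range = -1 − (-10) = 9.
Area = (9 × 9) / 2 = 40.5.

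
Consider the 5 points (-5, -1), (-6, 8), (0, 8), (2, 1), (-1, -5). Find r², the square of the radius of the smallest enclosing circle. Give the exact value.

The minimum enclosing circle of a finite set is fixed by two of the points (as a diameter) or three (as a circumcircle).
The minimum enclosing circle is determined by three boundary points: (-6, 8), (0, 8), (-1, -5).
Their circumcentre is (-3, 22/13) with r² = 8245/169.
The farthest remaining point (2, 1) is at distance² 4306/169 ≤ 8245/169.

8245/169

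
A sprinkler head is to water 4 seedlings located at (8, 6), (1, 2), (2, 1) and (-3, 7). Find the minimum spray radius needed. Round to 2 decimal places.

5.52

The farthest pair is (8, 6)–(-3, 7) with squared distance 122. The circle on this segment as diameter has centre (2.5, 6.5) and r² = 122/4 = 30.5.
Check (1, 2): distance² to centre = 22.5 ≤ 30.5, so it lies inside.
All remaining points lie in this disk, and no smaller disk contains both endpoints, so this is the minimum enclosing circle.
r = √(30.5) ≈ 5.52.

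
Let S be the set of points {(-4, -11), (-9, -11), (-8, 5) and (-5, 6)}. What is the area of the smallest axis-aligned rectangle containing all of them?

85

x ranges over [-9, -4], width 5.
y ranges over [-11, 6], height 17.
Area = 5 × 17 = 85.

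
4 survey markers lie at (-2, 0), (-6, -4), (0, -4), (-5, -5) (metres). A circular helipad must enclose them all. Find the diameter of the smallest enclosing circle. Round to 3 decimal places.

The minimum enclosing circle of a finite set is fixed by two of the points (as a diameter) or three (as a circumcircle).
The minimum enclosing circle is determined by three boundary points: (-2, 0), (-6, -4), (0, -4).
Their circumcentre is (-3, -3) with r² = 10.
The farthest remaining point (-5, -5) is at distance² 8 ≤ 10.
Diameter = 2r = 2√10 ≈ 6.325.

6.325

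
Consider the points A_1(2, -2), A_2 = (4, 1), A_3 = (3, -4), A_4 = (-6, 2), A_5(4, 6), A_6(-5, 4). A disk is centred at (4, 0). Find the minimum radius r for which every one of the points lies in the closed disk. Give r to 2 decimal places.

The required radius is the distance from (4, 0) to the farthest point.
Squared distances: 8, 1, 17, 104, 36, 97.
Maximum is 104, attained at A_4.
r = √104 ≈ 10.20.

10.20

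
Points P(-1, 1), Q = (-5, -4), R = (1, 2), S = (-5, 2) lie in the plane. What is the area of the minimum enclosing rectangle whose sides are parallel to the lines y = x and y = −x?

36

In coordinates u = x + y, v = x − y the rectangle is axis-aligned; the map (x,y)→(u,v) scales areas by 2.
u-values: 0, -9, 3, -3; range = 3 − (-9) = 12.
v-values: -2, -1, -1, -7; range = -1 − (-7) = 6.
Area = (12 × 6) / 2 = 36.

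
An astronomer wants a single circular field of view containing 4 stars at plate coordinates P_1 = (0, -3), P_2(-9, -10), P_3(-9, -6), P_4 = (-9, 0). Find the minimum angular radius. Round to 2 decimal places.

The minimum enclosing circle of a finite set is fixed by two of the points (as a diameter) or three (as a circumcircle).
The minimum enclosing circle is determined by three boundary points: P_1, P_2, P_4.
Their circumcentre is (-17/3, -5) with r² = 325/9.
The farthest remaining point P_3 is at distance² 109/9 ≤ 325/9.
r = √(325/9) ≈ 6.01.

6.01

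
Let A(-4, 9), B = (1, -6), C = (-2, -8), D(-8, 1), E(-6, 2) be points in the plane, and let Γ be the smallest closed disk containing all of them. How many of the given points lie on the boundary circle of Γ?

The farthest pair is A–C with squared distance 293. The circle on this segment as diameter has centre (-3, 0.5) and r² = 293/4 = 73.25.
Check B: distance² to centre = 58.25 ≤ 73.25, so it lies inside.
All remaining points lie in this disk, and no smaller disk contains both endpoints, so this is the minimum enclosing circle.
The points at distance exactly r from the centre are A, C — 2 points.

2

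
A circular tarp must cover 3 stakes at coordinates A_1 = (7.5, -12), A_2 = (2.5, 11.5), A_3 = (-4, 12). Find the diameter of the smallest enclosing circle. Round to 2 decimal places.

26.61

Side lengths²: A_1A_2² = 577.25, A_1A_3² = 708.25, A_2A_3² = 42.5.
Since A_1A_3² = 708.25 ≥ 577.25 + 42.5 = 619.75, the angle opposite A_1A_3 is not acute, so the smallest enclosing circle has A_1A_3 as diameter.
Centre = midpoint of A_1A_3 = (1.75, 0), r² = 708.25/4 = 177.0625.
Diameter = 2r = 2√(177.0625) ≈ 26.61.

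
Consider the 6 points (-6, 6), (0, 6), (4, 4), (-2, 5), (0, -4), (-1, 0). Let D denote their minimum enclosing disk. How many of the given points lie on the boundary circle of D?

3

The minimum enclosing circle is determined by three boundary points: (-6, 6), (4, 4), (0, -4).
Their circumcentre is (-18/11, 20/11) with r² = 4420/121.
The farthest remaining point (0, 6) is at distance² 2440/121 ≤ 4420/121.
The points at distance exactly r from the centre are (-6, 6), (4, 4), (0, -4) — 3 points.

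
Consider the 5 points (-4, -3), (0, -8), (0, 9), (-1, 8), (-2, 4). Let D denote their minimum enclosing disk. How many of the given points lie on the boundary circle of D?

2

The farthest pair is (0, -8)–(0, 9) with squared distance 289. The circle on this segment as diameter has centre (0, 0.5) and r² = 289/4 = 72.25.
Check (-4, -3): distance² to centre = 28.25 ≤ 72.25, so it lies inside.
All remaining points lie in this disk, and no smaller disk contains both endpoints, so this is the minimum enclosing circle.
The points at distance exactly r from the centre are (0, -8), (0, 9) — 2 points.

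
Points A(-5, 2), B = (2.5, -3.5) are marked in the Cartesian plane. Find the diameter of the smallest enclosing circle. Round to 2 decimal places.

The smallest circle enclosing two points has them as diameter endpoints.
Centre = midpoint = (-1.25, -0.75); r² = |AB|²/4 = 86.5/4 = 21.625.
Diameter = 2r = 2√(21.625) ≈ 9.30.

9.30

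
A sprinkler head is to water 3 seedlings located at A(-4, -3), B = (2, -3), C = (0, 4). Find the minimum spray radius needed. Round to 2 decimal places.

4.19

Side lengths²: AB² = 36, AC² = 65, BC² = 53.
Since AC² = 65 < 53 + 36 = 89, the triangle is acute, so the smallest enclosing circle is the circumcircle.
Circumcentre = (-1, -1/14), r² = 3445/196.
r = √(3445/196) ≈ 4.19.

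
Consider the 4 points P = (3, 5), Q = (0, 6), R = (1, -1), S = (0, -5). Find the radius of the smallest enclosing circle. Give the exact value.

5.5

The farthest pair is Q–S with squared distance 121. The circle on this segment as diameter has centre (0, 0.5) and r² = 121/4 = 30.25.
Check P: distance² to centre = 29.25 ≤ 30.25, so it lies inside.
All remaining points lie in this disk, and no smaller disk contains both endpoints, so this is the minimum enclosing circle.
r = √(30.25) = 5.5.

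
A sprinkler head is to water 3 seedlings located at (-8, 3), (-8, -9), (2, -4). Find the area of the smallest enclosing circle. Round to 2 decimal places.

146.28

Call the three points A, B, C in the order given.
Side lengths²: AB² = 144, AC² = 149, BC² = 125.
Since AC² = 149 < 144 + 125 = 269, the triangle is acute, so the smallest enclosing circle is the circumcircle.
Circumcentre = (-4.75, -3), r² = 46.5625.
Area = π·r² = π·46.5625 ≈ 146.28.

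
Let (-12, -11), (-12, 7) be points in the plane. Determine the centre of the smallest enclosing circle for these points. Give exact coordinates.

(-12, -2)

The smallest circle enclosing two points has them as diameter endpoints.
Centre = midpoint = (-12, -2); r² = |(-12, -11)−(-12, 7)|²/4 = 324/4 = 81.
Centre = (-12, -2).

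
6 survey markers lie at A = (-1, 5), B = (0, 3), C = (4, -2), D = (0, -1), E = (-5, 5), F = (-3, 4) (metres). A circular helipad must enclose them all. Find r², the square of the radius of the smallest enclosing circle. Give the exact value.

A smallest enclosing disk is always determined by at most three of the input points on its boundary.
The farthest pair is C–E with squared distance 130. The circle on this segment as diameter has centre (-0.5, 1.5) and r² = 130/4 = 32.5.
Check A: distance² to centre = 12.5 ≤ 32.5, so it lies inside.
All remaining points lie in this disk, and no smaller disk contains both endpoints, so this is the minimum enclosing circle.

32.5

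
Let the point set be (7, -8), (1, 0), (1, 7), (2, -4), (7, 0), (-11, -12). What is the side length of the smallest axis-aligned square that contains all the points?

19

The bounding box has width 18 and height 19.
An axis-aligned square enclosing the set must have side ≥ max(width, height).
So the minimum side is max(18, 19) = 19.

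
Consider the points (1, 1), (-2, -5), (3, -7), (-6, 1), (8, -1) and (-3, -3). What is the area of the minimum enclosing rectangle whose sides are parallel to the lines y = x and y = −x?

In coordinates u = x + y, v = x − y the rectangle is axis-aligned; the map (x,y)→(u,v) scales areas by 2.
u-values: 2, -7, -4, -5, 7, -6; range = 7 − (-7) = 14.
v-values: 0, 3, 10, -7, 9, 0; range = 10 − (-7) = 17.
Area = (14 × 17) / 2 = 119.

119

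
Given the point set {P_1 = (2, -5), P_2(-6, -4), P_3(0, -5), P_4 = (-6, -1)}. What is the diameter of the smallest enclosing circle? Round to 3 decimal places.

8.944

A smallest enclosing disk is always determined by at most three of the input points on its boundary.
The farthest pair is P_1–P_4 with squared distance 80. The circle on this segment as diameter has centre (-2, -3) and r² = 80/4 = 20.
Check P_2: distance² to centre = 17 ≤ 20, so it lies inside.
All remaining points lie in this disk, and no smaller disk contains both endpoints, so this is the minimum enclosing circle.
Diameter = 2r = 2√20 ≈ 8.944.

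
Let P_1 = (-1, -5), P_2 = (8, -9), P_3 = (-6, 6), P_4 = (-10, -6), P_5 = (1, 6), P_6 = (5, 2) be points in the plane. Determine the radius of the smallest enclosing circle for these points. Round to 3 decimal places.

The minimum enclosing circle is determined by three boundary points: P_2, P_3, P_4.
Their circumcentre is (-7/38, -99/38) with r² = 77885/722.
The farthest remaining point P_5 is at distance² 54477/722 ≤ 77885/722.
r = √(77885/722) ≈ 10.386.

10.386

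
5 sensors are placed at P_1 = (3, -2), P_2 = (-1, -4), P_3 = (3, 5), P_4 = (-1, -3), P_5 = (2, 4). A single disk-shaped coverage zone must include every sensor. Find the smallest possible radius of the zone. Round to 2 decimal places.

4.92

The minimum enclosing circle of a finite set is fixed by two of the points (as a diameter) or three (as a circumcircle).
The farthest pair is P_2–P_3 with squared distance 97. The circle on this segment as diameter has centre (1, 0.5) and r² = 97/4 = 24.25.
Check P_1: distance² to centre = 10.25 ≤ 24.25, so it lies inside.
All remaining points lie in this disk, and no smaller disk contains both endpoints, so this is the minimum enclosing circle.
r = √(24.25) ≈ 4.92.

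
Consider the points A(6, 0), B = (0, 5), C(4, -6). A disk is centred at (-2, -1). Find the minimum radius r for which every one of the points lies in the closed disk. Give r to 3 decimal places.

The required radius is the distance from (-2, -1) to the farthest point.
Squared distances: 65, 40, 61.
Maximum is 65, attained at A.
r = √65 ≈ 8.062.

8.062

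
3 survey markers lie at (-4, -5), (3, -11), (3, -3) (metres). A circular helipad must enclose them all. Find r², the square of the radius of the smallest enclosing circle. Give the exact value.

Call the three points A, B, C in the order given.
Side lengths²: AB² = 85, AC² = 53, BC² = 64.
Since AB² = 85 < 64 + 53 = 117, the triangle is acute, so the smallest enclosing circle is the circumcircle.
Circumcentre = (5/14, -7), r² = 4505/196.

4505/196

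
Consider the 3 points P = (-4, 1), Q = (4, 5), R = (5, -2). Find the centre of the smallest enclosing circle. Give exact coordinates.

Side lengths²: PQ² = 80, PR² = 90, QR² = 50.
Since PR² = 90 < 80 + 50 = 130, the triangle is acute, so the smallest enclosing circle is the circumcircle.
Circumcentre = (1, 1), r² = 25.
Centre = (1, 1).

(1, 1)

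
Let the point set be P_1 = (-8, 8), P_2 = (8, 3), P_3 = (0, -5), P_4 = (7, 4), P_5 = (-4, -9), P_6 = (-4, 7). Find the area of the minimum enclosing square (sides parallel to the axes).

The bounding box has width 16 and height 17.
An axis-aligned square enclosing the set must have side ≥ max(width, height).
So the minimum side is max(16, 17) = 17.
Area = 17² = 289.

289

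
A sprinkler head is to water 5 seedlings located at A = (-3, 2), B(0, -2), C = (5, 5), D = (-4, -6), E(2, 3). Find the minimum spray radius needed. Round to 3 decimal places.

7.106

The minimum enclosing circle of a finite set is fixed by two of the points (as a diameter) or three (as a circumcircle).
The farthest pair is C–D with squared distance 202. The circle on this segment as diameter has centre (0.5, -0.5) and r² = 202/4 = 50.5.
Check A: distance² to centre = 18.5 ≤ 50.5, so it lies inside.
All remaining points lie in this disk, and no smaller disk contains both endpoints, so this is the minimum enclosing circle.
r = √(50.5) ≈ 7.106.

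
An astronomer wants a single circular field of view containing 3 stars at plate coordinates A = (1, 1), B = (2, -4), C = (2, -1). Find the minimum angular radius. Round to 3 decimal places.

2.550

Side lengths²: AB² = 26, AC² = 5, BC² = 9.
Since AB² = 26 ≥ 9 + 5 = 14, the angle opposite AB is not acute, so the smallest enclosing circle has AB as diameter.
Centre = midpoint of AB = (1.5, -1.5), r² = 26/4 = 6.5.
r = √(6.5) ≈ 2.550.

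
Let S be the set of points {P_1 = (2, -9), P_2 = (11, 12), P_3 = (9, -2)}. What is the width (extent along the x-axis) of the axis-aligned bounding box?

max x = 11, min x = 2, so width = 9.

9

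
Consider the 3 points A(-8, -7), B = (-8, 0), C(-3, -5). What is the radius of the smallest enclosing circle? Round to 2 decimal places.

Side lengths²: AB² = 49, AC² = 29, BC² = 50.
Since BC² = 50 < 49 + 29 = 78, the triangle is acute, so the smallest enclosing circle is the circumcircle.
Circumcentre = (-6.5, -3.5), r² = 14.5.
r = √(14.5) ≈ 3.81.

3.81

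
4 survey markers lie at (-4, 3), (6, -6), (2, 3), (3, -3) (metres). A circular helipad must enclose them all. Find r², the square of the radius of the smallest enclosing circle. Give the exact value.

45.25

By Welzl's lemma the MEC is supported by two points (diametrically opposite) or three points (on a circumcircle).
The farthest pair is (-4, 3)–(6, -6) with squared distance 181. The circle on this segment as diameter has centre (1, -1.5) and r² = 181/4 = 45.25.
Check (2, 3): distance² to centre = 21.25 ≤ 45.25, so it lies inside.
All remaining points lie in this disk, and no smaller disk contains both endpoints, so this is the minimum enclosing circle.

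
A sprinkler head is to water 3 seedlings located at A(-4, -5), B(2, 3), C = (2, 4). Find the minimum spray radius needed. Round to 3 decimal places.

Side lengths²: AB² = 100, AC² = 117, BC² = 1.
Since AC² = 117 ≥ 100 + 1 = 101, the angle opposite AC is not acute, so the smallest enclosing circle has AC as diameter.
Centre = midpoint of AC = (-1, -0.5), r² = 117/4 = 29.25.
r = √(29.25) ≈ 5.408.

5.408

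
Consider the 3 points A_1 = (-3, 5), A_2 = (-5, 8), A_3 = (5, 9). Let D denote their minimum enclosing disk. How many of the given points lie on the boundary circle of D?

Side lengths²: A_1A_2² = 13, A_1A_3² = 80, A_2A_3² = 101.
Since A_2A_3² = 101 ≥ 80 + 13 = 93, the angle opposite A_2A_3 is not acute, so the smallest enclosing circle has A_2A_3 as diameter.
Centre = midpoint of A_2A_3 = (0, 8.5), r² = 101/4 = 25.25.
The points at distance exactly r from the centre are A_2, A_3 — 2 points.

2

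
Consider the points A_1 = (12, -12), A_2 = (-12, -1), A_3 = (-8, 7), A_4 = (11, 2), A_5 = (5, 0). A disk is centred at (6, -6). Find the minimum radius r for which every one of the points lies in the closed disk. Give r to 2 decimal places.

19.10

The required radius is the distance from (6, -6) to the farthest point.
Squared distances: 72, 349, 365, 89, 37.
Maximum is 365, attained at A_3.
r = √365 ≈ 19.10.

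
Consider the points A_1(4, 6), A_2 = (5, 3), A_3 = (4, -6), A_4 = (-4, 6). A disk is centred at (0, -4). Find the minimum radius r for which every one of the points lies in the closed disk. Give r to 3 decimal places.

10.770

The required radius is the distance from (0, -4) to the farthest point.
Squared distances: 116, 74, 20, 116.
Maximum is 116, attained at A_1.
r = √116 ≈ 10.770.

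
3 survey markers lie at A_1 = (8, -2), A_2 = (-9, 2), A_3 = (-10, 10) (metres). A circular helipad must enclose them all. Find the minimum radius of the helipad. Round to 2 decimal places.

Side lengths²: A_1A_2² = 305, A_1A_3² = 468, A_2A_3² = 65.
Since A_1A_3² = 468 ≥ 305 + 65 = 370, the angle opposite A_1A_3 is not acute, so the smallest enclosing circle has A_1A_3 as diameter.
Centre = midpoint of A_1A_3 = (-1, 4), r² = 468/4 = 117.
r = √117 ≈ 10.82.

10.82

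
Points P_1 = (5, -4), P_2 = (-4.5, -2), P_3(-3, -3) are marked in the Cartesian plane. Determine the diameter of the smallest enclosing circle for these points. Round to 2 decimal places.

9.71

Side lengths²: P_1P_2² = 94.25, P_1P_3² = 65, P_2P_3² = 3.25.
Since P_1P_2² = 94.25 ≥ 65 + 3.25 = 68.25, the angle opposite P_1P_2 is not acute, so the smallest enclosing circle has P_1P_2 as diameter.
Centre = midpoint of P_1P_2 = (0.25, -3), r² = 94.25/4 = 23.5625.
Diameter = 2r = 2√(23.5625) ≈ 9.71.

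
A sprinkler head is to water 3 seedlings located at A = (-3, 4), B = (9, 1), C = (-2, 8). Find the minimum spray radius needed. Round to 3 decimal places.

6.519

Side lengths²: AB² = 153, AC² = 17, BC² = 170.
Since BC² = 170 ≥ 153 + 17 = 170, the angle opposite BC is not acute, so the smallest enclosing circle has BC as diameter.
Centre = midpoint of BC = (3.5, 4.5), r² = 170/4 = 42.5.
r = √(42.5) ≈ 6.519.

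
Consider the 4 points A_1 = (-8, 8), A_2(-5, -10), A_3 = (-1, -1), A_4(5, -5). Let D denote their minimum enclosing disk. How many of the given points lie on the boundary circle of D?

3

The minimum enclosing circle is determined by three boundary points: A_1, A_2, A_4.
Their circumcentre is (-3.5, -0.5) with r² = 92.5.
The farthest remaining point A_3 is at distance² 6.5 ≤ 92.5.
The points at distance exactly r from the centre are A_1, A_2, A_4 — 3 points.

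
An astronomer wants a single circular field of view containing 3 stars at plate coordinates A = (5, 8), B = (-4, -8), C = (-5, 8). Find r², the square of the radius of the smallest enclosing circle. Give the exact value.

Side lengths²: AB² = 337, AC² = 100, BC² = 257.
Since AB² = 337 < 257 + 100 = 357, the triangle is acute, so the smallest enclosing circle is the circumcircle.
Circumcentre = (0, 0.28125), r² = 84.5791015625.

84.5791015625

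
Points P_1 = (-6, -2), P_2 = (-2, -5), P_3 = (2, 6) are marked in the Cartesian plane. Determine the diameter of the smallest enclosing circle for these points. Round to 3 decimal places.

Side lengths²: P_1P_2² = 25, P_1P_3² = 128, P_2P_3² = 137.
Since P_2P_3² = 137 < 128 + 25 = 153, the triangle is acute, so the smallest enclosing circle is the circumcircle.
Circumcentre = (-11/14, 11/14), r² = 3425/98.
Diameter = 2r = 2√(3425/98) ≈ 11.824.

11.824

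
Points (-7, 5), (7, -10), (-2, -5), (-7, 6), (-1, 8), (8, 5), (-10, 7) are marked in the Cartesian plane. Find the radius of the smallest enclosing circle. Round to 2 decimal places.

12.02

A smallest enclosing disk is always determined by at most three of the input points on its boundary.
The farthest pair is (7, -10)–(-10, 7) with squared distance 578. The circle on this segment as diameter has centre (-1.5, -1.5) and r² = 578/4 = 144.5.
Check (-7, 5): distance² to centre = 72.5 ≤ 144.5, so it lies inside.
All remaining points lie in this disk, and no smaller disk contains both endpoints, so this is the minimum enclosing circle.
r = √(144.5) ≈ 12.02.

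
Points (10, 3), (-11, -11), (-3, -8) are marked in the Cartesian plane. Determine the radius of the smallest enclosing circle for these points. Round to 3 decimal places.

Call the three points A, B, C in the order given.
Side lengths²: AB² = 637, AC² = 290, BC² = 73.
Since AB² = 637 ≥ 290 + 73 = 363, the angle opposite AB is not acute, so the smallest enclosing circle has AB as diameter.
Centre = midpoint of AB = (-0.5, -4), r² = 637/4 = 159.25.
r = √(159.25) ≈ 12.619.

12.619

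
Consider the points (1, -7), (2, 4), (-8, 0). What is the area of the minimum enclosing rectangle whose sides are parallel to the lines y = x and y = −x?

112

In coordinates u = x + y, v = x − y the rectangle is axis-aligned; the map (x,y)→(u,v) scales areas by 2.
u-values: -6, 6, -8; range = 6 − (-8) = 14.
v-values: 8, -2, -8; range = 8 − (-8) = 16.
Area = (14 × 16) / 2 = 112.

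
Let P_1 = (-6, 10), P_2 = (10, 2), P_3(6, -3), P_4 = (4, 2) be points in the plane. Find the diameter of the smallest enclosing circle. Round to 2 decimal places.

The minimum enclosing circle is determined by three boundary points: P_1, P_2, P_3.
Their circumcentre is (39/28, 67/14) with r² = 64165/784.
The farthest remaining point P_4 is at distance² 11413/784 ≤ 64165/784.
Diameter = 2r = 2√(64165/784) ≈ 18.09.

18.09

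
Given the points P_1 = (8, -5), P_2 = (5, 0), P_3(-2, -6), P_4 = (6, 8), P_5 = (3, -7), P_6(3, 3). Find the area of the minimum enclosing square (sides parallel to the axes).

The bounding box has width 10 and height 15.
An axis-aligned square enclosing the set must have side ≥ max(width, height).
So the minimum side is max(10, 15) = 15.
Area = 15² = 225.

225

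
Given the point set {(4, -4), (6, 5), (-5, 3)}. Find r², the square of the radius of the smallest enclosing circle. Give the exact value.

27625/722

Call the three points A, B, C in the order given.
Side lengths²: AB² = 85, AC² = 130, BC² = 125.
Since AC² = 130 < 125 + 85 = 210, the triangle is acute, so the smallest enclosing circle is the circumcircle.
Circumcentre = (37/38, 53/38), r² = 27625/722.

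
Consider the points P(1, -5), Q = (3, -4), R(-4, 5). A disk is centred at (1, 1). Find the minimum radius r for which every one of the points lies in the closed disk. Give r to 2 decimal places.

The required radius is the distance from (1, 1) to the farthest point.
Squared distances: 36, 29, 41.
Maximum is 41, attained at R.
r = √41 ≈ 6.40.

6.40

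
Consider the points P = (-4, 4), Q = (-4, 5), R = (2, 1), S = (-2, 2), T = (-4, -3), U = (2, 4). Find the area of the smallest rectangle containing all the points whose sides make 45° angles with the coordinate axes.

In coordinates u = x + y, v = x − y the rectangle is axis-aligned; the map (x,y)→(u,v) scales areas by 2.
u-values: 0, 1, 3, 0, -7, 6; range = 6 − (-7) = 13.
v-values: -8, -9, 1, -4, -1, -2; range = 1 − (-9) = 10.
Area = (13 × 10) / 2 = 65.

65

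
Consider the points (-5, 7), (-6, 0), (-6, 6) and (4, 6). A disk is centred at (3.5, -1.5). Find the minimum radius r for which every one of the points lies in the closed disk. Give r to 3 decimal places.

12.104

The required radius is the distance from (3.5, -1.5) to the farthest point.
Squared distances: 144.5, 92.5, 146.5, 56.5.
Maximum is 146.5, attained at (-6, 6).
r = √(146.5) ≈ 12.104.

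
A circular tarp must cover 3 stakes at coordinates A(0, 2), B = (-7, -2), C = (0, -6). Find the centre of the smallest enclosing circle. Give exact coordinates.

(-33/14, -2)

Side lengths²: AB² = 65, AC² = 64, BC² = 65.
Since BC² = 65 < 65 + 64 = 129, the triangle is acute, so the smallest enclosing circle is the circumcircle.
Circumcentre = (-33/14, -2), r² = 4225/196.
Centre = (-33/14, -2).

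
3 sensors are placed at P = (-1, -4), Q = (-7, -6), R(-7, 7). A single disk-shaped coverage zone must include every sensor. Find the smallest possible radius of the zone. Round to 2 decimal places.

6.60

Side lengths²: PQ² = 40, PR² = 157, QR² = 169.
Since QR² = 169 < 157 + 40 = 197, the triangle is acute, so the smallest enclosing circle is the circumcircle.
Circumcentre = (-35/6, 0.5), r² = 785/18.
r = √(785/18) ≈ 6.60.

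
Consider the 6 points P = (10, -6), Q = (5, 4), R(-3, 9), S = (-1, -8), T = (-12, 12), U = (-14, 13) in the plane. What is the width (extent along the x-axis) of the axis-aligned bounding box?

24

max x = 10, min x = -14, so width = 24.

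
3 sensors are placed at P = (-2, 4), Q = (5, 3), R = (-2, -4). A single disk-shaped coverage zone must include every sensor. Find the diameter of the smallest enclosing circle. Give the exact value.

10

Side lengths²: PQ² = 50, PR² = 64, QR² = 98.
Since QR² = 98 < 64 + 50 = 114, the triangle is acute, so the smallest enclosing circle is the circumcircle.
Circumcentre = (1, 0), r² = 25.
Diameter = 2r = 2√25 = 10.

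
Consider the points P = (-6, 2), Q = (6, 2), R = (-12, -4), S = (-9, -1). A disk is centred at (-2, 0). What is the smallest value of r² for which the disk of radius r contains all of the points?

The required radius is the distance from (-2, 0) to the farthest point.
Squared distances: 20, 68, 116, 50.
Maximum is 116, attained at R.

116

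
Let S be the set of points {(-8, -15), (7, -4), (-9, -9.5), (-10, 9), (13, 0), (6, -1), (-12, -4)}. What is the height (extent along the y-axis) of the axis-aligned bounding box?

24

max y = 9, min y = -15, so height = 24.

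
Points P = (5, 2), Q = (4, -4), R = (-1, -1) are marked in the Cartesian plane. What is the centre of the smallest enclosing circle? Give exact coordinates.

Side lengths²: PQ² = 37, PR² = 45, QR² = 34.
Since PR² = 45 < 37 + 34 = 71, the triangle is acute, so the smallest enclosing circle is the circumcircle.
Circumcentre = (57/22, -15/22), r² = 3145/242.
Centre = (57/22, -15/22).

(57/22, -15/22)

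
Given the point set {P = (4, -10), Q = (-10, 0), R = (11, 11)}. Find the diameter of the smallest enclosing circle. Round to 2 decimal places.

24.80

Side lengths²: PQ² = 296, PR² = 490, QR² = 562.
Since QR² = 562 < 490 + 296 = 786, the triangle is acute, so the smallest enclosing circle is the circumcircle.
Circumcentre = (57/26, 59/26), r² = 51985/338.
Diameter = 2r = 2√(51985/338) ≈ 24.80.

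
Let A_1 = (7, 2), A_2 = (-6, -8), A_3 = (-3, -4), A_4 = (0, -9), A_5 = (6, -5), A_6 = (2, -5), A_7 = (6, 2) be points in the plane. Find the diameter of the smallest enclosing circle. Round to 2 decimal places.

A smallest enclosing disk is always determined by at most three of the input points on its boundary.
The farthest pair is A_1–A_2 with squared distance 269. The circle on this segment as diameter has centre (0.5, -3) and r² = 269/4 = 67.25.
Check A_3: distance² to centre = 13.25 ≤ 67.25, so it lies inside.
All remaining points lie in this disk, and no smaller disk contains both endpoints, so this is the minimum enclosing circle.
Diameter = 2r = 2√(67.25) ≈ 16.40.

16.40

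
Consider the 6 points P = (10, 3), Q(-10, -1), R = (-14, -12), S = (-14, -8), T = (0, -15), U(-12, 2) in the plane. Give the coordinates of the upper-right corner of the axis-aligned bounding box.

x-range [-14, 10], y-range [-15, 3].
The upper-right corner is (10, 3).

(10, 3)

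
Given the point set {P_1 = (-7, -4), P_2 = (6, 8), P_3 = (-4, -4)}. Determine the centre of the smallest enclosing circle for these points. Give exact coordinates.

Side lengths²: P_1P_2² = 313, P_1P_3² = 9, P_2P_3² = 244.
Since P_1P_2² = 313 ≥ 244 + 9 = 253, the angle opposite P_1P_2 is not acute, so the smallest enclosing circle has P_1P_2 as diameter.
Centre = midpoint of P_1P_2 = (-0.5, 2), r² = 313/4 = 78.25.
Centre = (-0.5, 2).

(-0.5, 2)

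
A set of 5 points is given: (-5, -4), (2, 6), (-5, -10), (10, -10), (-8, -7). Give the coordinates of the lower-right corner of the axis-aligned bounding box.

(10, -10)

x-range [-8, 10], y-range [-10, 6].
The lower-right corner is (10, -10).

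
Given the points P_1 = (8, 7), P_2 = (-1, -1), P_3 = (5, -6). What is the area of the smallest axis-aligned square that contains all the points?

169

The bounding box has width 9 and height 13.
An axis-aligned square enclosing the set must have side ≥ max(width, height).
So the minimum side is max(9, 13) = 13.
Area = 13² = 169.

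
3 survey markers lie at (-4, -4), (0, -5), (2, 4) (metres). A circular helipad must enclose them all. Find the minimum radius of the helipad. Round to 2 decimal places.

5.00

Call the three points A, B, C in the order given.
Side lengths²: AB² = 17, AC² = 100, BC² = 85.
Since AC² = 100 < 85 + 17 = 102, the triangle is acute, so the smallest enclosing circle is the circumcircle.
Circumcentre = (-17/19, -3/38), r² = 36125/1444.
r = √(36125/1444) ≈ 5.00.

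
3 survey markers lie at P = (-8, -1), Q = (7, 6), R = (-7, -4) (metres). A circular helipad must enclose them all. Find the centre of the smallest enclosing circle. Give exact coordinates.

Side lengths²: PQ² = 274, PR² = 10, QR² = 296.
Since QR² = 296 ≥ 274 + 10 = 284, the angle opposite QR is not acute, so the smallest enclosing circle has QR as diameter.
Centre = midpoint of QR = (0, 1), r² = 296/4 = 74.
Centre = (0, 1).

(0, 1)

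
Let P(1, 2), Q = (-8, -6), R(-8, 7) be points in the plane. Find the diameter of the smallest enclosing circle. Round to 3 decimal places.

Side lengths²: PQ² = 145, PR² = 106, QR² = 169.
Since QR² = 169 < 145 + 106 = 251, the triangle is acute, so the smallest enclosing circle is the circumcircle.
Circumcentre = (-103/18, 0.5), r² = 7685/162.
Diameter = 2r = 2√(7685/162) ≈ 13.775.

13.775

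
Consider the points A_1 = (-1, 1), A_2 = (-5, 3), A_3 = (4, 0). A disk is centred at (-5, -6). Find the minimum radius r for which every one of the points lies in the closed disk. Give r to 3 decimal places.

10.817

The required radius is the distance from (-5, -6) to the farthest point.
Squared distances: 65, 81, 117.
Maximum is 117, attained at A_3.
r = √117 ≈ 10.817.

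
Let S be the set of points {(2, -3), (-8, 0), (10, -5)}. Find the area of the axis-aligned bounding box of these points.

x ranges over [-8, 10], width 18.
y ranges over [-5, 0], height 5.
Area = 18 × 5 = 90.

90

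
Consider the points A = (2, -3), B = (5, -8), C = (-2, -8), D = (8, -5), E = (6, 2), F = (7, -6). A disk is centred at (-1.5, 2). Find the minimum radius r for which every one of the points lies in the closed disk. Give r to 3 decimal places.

11.927

The required radius is the distance from (-1.5, 2) to the farthest point.
Squared distances: 37.25, 142.25, 100.25, 139.25, 56.25, 136.25.
Maximum is 142.25, attained at B.
r = √(142.25) ≈ 11.927.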